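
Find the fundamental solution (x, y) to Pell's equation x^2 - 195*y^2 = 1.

(x, y) = (14, 1)

First expand sqrt(195) as a continued fraction. With x_i = (sqrt(195) + m_i)/d_i and (m_0, d_0) = (0, 1): a_0 = floor(sqrt(195)) = 13, since 13^2 = 169 <= 195 < 196 = 14^2.
Iterate m_{i+1} = d_i*a_i - m_i, d_{i+1} = (195 - m_{i+1}^2)/d_i, a_{i+1} = floor((a_0 + m_{i+1})/d_{i+1}):
  m_1 = 1*13 - 0 = 13, d_1 = (195 - 13^2)/1 = 26/1 = 26, a_1 = floor((13 + 13)/26) = 1.
  m_2 = 26*1 - 13 = 13, d_2 = (195 - 13^2)/26 = 26/26 = 1, a_2 = floor((13 + 13)/1) = 26.
  m_3 = 1*26 - 13 = 13, d_3 = (195 - 13^2)/1 = 26/1 = 26: (m_3, d_3) = (m_1, d_1) = (13, 26), so from here the quotients repeat a_1, a_2; the period length is 2.
So sqrt(195) = [13; (1, 26)] with period length k = 2.
k is even, so the fundamental solution of x^2 - 195y^2 = 1 is (p_{k-1}, q_{k-1}) = (p_1, q_1); compute convergents through index 1.
Convergents (p_i = a_i*p_{i-1} + p_{i-2}, q_i = a_i*q_{i-1} + q_{i-2} with p_{-2}=0, p_{-1}=1, q_{-2}=1, q_{-1}=0):
  i=0: a_0=13, p_0 = 13*1 + 0 = 13, q_0 = 13*0 + 1 = 1.
  i=1: a_1=1, p_1 = 1*13 + 1 = 14, q_1 = 1*1 + 0 = 1.
Check: 14^2 - 195*1^2 = 196 - 195 = 1, so (x, y) = (14, 1) solves the equation, and by the theorem it is the least positive solution.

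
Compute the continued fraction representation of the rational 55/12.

Run the Euclidean algorithm on 55 and 12; the successive quotients are the partial quotients a_0, a_1, ... (each step inverts the fractional part left over by the previous one):
  55 = 4*12 + 7, so a_0 = 4.
  12 = 1*7 + 5, so a_1 = 1.
  7 = 1*5 + 2, so a_2 = 1.
  5 = 2*2 + 1, so a_3 = 2.
  2 = 2*1 + 0, so a_4 = 2.
The remainder reaches 0 after 5 divisions, so the expansion has 5 partial quotients, read off in order.

[4; 1, 1, 2, 2]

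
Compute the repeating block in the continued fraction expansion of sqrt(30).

[5; (2, 10)]

Write x_i = (sqrt(30) + m_i)/d_i with (m_0, d_0) = (0, 1). a_0 = floor(sqrt(30)) = 5, since 5^2 = 25 <= 30 < 36 = 6^2.
Iterate m_{i+1} = d_i*a_i - m_i, d_{i+1} = (30 - m_{i+1}^2)/d_i, a_{i+1} = floor((a_0 + m_{i+1})/d_{i+1}):
  m_1 = 1*5 - 0 = 5, d_1 = (30 - 5^2)/1 = 5/1 = 5, a_1 = floor((5 + 5)/5) = 2.
  m_2 = 5*2 - 5 = 5, d_2 = (30 - 5^2)/5 = 5/5 = 1, a_2 = floor((5 + 5)/1) = 10.
  m_3 = 1*10 - 5 = 5, d_3 = (30 - 5^2)/1 = 5/1 = 5: (m_3, d_3) = (m_1, d_1) = (5, 5), so from here the quotients repeat a_1, a_2; the period length is 2.
Hence the expansion of sqrt(30) is a_0 = 5 followed by the repeating block 2, 10 (period 2).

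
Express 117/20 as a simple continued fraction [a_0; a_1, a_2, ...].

[5; 1, 5, 1, 2]

Run the Euclidean algorithm on 117 and 20; the successive quotients are the partial quotients a_0, a_1, ... (each step inverts the fractional part left over by the previous one):
  117 = 5*20 + 17, so a_0 = 5.
  20 = 1*17 + 3, so a_1 = 1.
  17 = 5*3 + 2, so a_2 = 5.
  3 = 1*2 + 1, so a_3 = 1.
  2 = 2*1 + 0, so a_4 = 2.
The remainder reaches 0 after 5 divisions, so the expansion has 5 partial quotients, read off in order.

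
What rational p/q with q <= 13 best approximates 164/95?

19/11

Expand x = 164/95 as a continued fraction with the Euclidean algorithm:
  164 = 1*95 + 69, so a_0 = 1.
  95 = 1*69 + 26, so a_1 = 1.
  69 = 2*26 + 17, so a_2 = 2.
  26 = 1*17 + 9, so a_3 = 1.
  17 = 1*9 + 8, so a_4 = 1.
  9 = 1*8 + 1, so a_5 = 1.
  8 = 8*1 + 0, so a_6 = 8.
so x = [1; 1, 2, 1, 1, 1, 8].
Convergents (p_i = a_i*p_{i-1} + p_{i-2}, q_i = a_i*q_{i-1} + q_{i-2} with p_{-2}=0, p_{-1}=1, q_{-2}=1, q_{-1}=0), until the denominator exceeds 13:
  i=0: a_0=1, p_0 = 1*1 + 0 = 1, q_0 = 1*0 + 1 = 1.
  i=1: a_1=1, p_1 = 1*1 + 1 = 2, q_1 = 1*1 + 0 = 1.
  i=2: a_2=2, p_2 = 2*2 + 1 = 5, q_2 = 2*1 + 1 = 3.
  i=3: a_3=1, p_3 = 1*5 + 2 = 7, q_3 = 1*3 + 1 = 4.
  i=4: a_4=1, p_4 = 1*7 + 5 = 12, q_4 = 1*4 + 3 = 7.
  i=5: a_5=1, p_5 = 1*12 + 7 = 19, q_5 = 1*7 + 4 = 11.
  i=6: a_6=8, p_6 = 8*19 + 12 = 164, q_6 = 8*11 + 7 = 95.
q_6 = 95 > 13, so the last convergent with denominator <= 13 is p_5/q_5 = 19/11.
The closest fraction with denominator <= 13 is either p_5/q_5 or the intermediate fraction (k*p_5 + p_4)/(k*q_5 + q_4) with the largest k >= 1 whose denominator stays <= 13; these approach x as k grows, and every other convergent or intermediate fraction in range is farther away.
Largest k: floor((13 - q_4)/q_5) = floor((13 - 7)/11) = 0.
Since k = 0, no intermediate fraction beyond p_5/q_5 has denominator <= 13, so the convergent 19/11 is the closest (its error is |164*11 - 19*95|/(95*11) = 1/1045).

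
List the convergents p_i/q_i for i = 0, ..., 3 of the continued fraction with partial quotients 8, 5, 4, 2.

Using the convergent recurrence p_i = a_i*p_{i-1} + p_{i-2}, q_i = a_i*q_{i-1} + q_{i-2} with p_{-2}=0, p_{-1}=1, q_{-2}=1, q_{-1}=0:
  i=0: a_0=8, p_0 = 8*1 + 0 = 8, q_0 = 8*0 + 1 = 1.
  i=1: a_1=5, p_1 = 5*8 + 1 = 41, q_1 = 5*1 + 0 = 5.
  i=2: a_2=4, p_2 = 4*41 + 8 = 172, q_2 = 4*5 + 1 = 21.
  i=3: a_3=2, p_3 = 2*172 + 41 = 385, q_3 = 2*21 + 5 = 47.

8/1, 41/5, 172/21, 385/47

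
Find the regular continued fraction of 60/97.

[0; 1, 1, 1, 1, 1, 1, 1, 4]

Run the Euclidean algorithm on 60 and 97; the successive quotients are the partial quotients a_0, a_1, ... (each step inverts the fractional part left over by the previous one):
  60 = 0*97 + 60, so a_0 = 0.
  97 = 1*60 + 37, so a_1 = 1.
  60 = 1*37 + 23, so a_2 = 1.
  37 = 1*23 + 14, so a_3 = 1.
  23 = 1*14 + 9, so a_4 = 1.
  14 = 1*9 + 5, so a_5 = 1.
  9 = 1*5 + 4, so a_6 = 1.
  5 = 1*4 + 1, so a_7 = 1.
  4 = 4*1 + 0, so a_8 = 4.
The remainder reaches 0 after 9 divisions, so the expansion has 9 partial quotients, read off in order.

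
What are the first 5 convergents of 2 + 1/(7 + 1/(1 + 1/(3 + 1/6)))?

2/1, 15/7, 17/8, 66/31, 413/194

Using the convergent recurrence p_i = a_i*p_{i-1} + p_{i-2}, q_i = a_i*q_{i-1} + q_{i-2} with p_{-2}=0, p_{-1}=1, q_{-2}=1, q_{-1}=0:
  i=0: a_0=2, p_0 = 2*1 + 0 = 2, q_0 = 2*0 + 1 = 1.
  i=1: a_1=7, p_1 = 7*2 + 1 = 15, q_1 = 7*1 + 0 = 7.
  i=2: a_2=1, p_2 = 1*15 + 2 = 17, q_2 = 1*7 + 1 = 8.
  i=3: a_3=3, p_3 = 3*17 + 15 = 66, q_3 = 3*8 + 7 = 31.
  i=4: a_4=6, p_4 = 6*66 + 17 = 413, q_4 = 6*31 + 8 = 194.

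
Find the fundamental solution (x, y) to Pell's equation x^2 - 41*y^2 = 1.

(x, y) = (2049, 320)

First expand sqrt(41) as a continued fraction. With x_i = (sqrt(41) + m_i)/d_i and (m_0, d_0) = (0, 1): a_0 = floor(sqrt(41)) = 6, since 6^2 = 36 <= 41 < 49 = 7^2.
Iterate m_{i+1} = d_i*a_i - m_i, d_{i+1} = (41 - m_{i+1}^2)/d_i, a_{i+1} = floor((a_0 + m_{i+1})/d_{i+1}):
  m_1 = 1*6 - 0 = 6, d_1 = (41 - 6^2)/1 = 5/1 = 5, a_1 = floor((6 + 6)/5) = 2.
  m_2 = 5*2 - 6 = 4, d_2 = (41 - 4^2)/5 = 25/5 = 5, a_2 = floor((6 + 4)/5) = 2.
  m_3 = 5*2 - 4 = 6, d_3 = (41 - 6^2)/5 = 5/5 = 1, a_3 = floor((6 + 6)/1) = 12.
  m_4 = 1*12 - 6 = 6, d_4 = (41 - 6^2)/1 = 5/1 = 5: (m_4, d_4) = (m_1, d_1) = (6, 5), so from here the quotients repeat a_1, ..., a_3; the period length is 3.
So sqrt(41) = [6; (2, 2, 12)] with period length k = 3.
k is odd, so (p_{k-1}, q_{k-1}) only solves x^2 - 41y^2 = -1 and the fundamental solution of x^2 - 41y^2 = 1 is (p_{2k-1}, q_{2k-1}) = (p_5, q_5); compute convergents through index 5, running through the period twice.
Convergents (p_i = a_i*p_{i-1} + p_{i-2}, q_i = a_i*q_{i-1} + q_{i-2} with p_{-2}=0, p_{-1}=1, q_{-2}=1, q_{-1}=0):
  i=0: a_0=6, p_0 = 6*1 + 0 = 6, q_0 = 6*0 + 1 = 1.
  i=1: a_1=2, p_1 = 2*6 + 1 = 13, q_1 = 2*1 + 0 = 2.
  i=2: a_2=2, p_2 = 2*13 + 6 = 32, q_2 = 2*2 + 1 = 5.
  i=3: a_3=12, p_3 = 12*32 + 13 = 397, q_3 = 12*5 + 2 = 62.
  i=4: a_4=2, p_4 = 2*397 + 32 = 826, q_4 = 2*62 + 5 = 129.
  i=5: a_5=2, p_5 = 2*826 + 397 = 2049, q_5 = 2*129 + 62 = 320.
Indeed p_2^2 - 41*q_2^2 = 1024 - 1025 = -1, not +1.
Check: 2049^2 - 41*320^2 = 4198401 - 4198400 = 1, so (x, y) = (2049, 320) solves the equation, and by the theorem it is the least positive solution.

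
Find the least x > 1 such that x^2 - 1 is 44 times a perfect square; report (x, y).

First expand sqrt(44) as a continued fraction. With x_i = (sqrt(44) + m_i)/d_i and (m_0, d_0) = (0, 1): a_0 = floor(sqrt(44)) = 6, since 6^2 = 36 <= 44 < 49 = 7^2.
Iterate m_{i+1} = d_i*a_i - m_i, d_{i+1} = (44 - m_{i+1}^2)/d_i, a_{i+1} = floor((a_0 + m_{i+1})/d_{i+1}):
  m_1 = 1*6 - 0 = 6, d_1 = (44 - 6^2)/1 = 8/1 = 8, a_1 = floor((6 + 6)/8) = 1.
  m_2 = 8*1 - 6 = 2, d_2 = (44 - 2^2)/8 = 40/8 = 5, a_2 = floor((6 + 2)/5) = 1.
  m_3 = 5*1 - 2 = 3, d_3 = (44 - 3^2)/5 = 35/5 = 7, a_3 = floor((6 + 3)/7) = 1.
  m_4 = 7*1 - 3 = 4, d_4 = (44 - 4^2)/7 = 28/7 = 4, a_4 = floor((6 + 4)/4) = 2.
  m_5 = 4*2 - 4 = 4, d_5 = (44 - 4^2)/4 = 28/4 = 7, a_5 = floor((6 + 4)/7) = 1.
  m_6 = 7*1 - 4 = 3, d_6 = (44 - 3^2)/7 = 35/7 = 5, a_6 = floor((6 + 3)/5) = 1.
  m_7 = 5*1 - 3 = 2, d_7 = (44 - 2^2)/5 = 40/5 = 8, a_7 = floor((6 + 2)/8) = 1.
  m_8 = 8*1 - 2 = 6, d_8 = (44 - 6^2)/8 = 8/8 = 1, a_8 = floor((6 + 6)/1) = 12.
  m_9 = 1*12 - 6 = 6, d_9 = (44 - 6^2)/1 = 8/1 = 8: (m_9, d_9) = (m_1, d_1) = (6, 8), so from here the quotients repeat a_1, ..., a_8; the period length is 8.
So sqrt(44) = [6; (1, 1, 1, 2, 1, 1, 1, 12)] with period length k = 8.
k is even, so the fundamental solution of x^2 - 44y^2 = 1 is (p_{k-1}, q_{k-1}) = (p_7, q_7); compute convergents through index 7.
Convergents (p_i = a_i*p_{i-1} + p_{i-2}, q_i = a_i*q_{i-1} + q_{i-2} with p_{-2}=0, p_{-1}=1, q_{-2}=1, q_{-1}=0):
  i=0: a_0=6, p_0 = 6*1 + 0 = 6, q_0 = 6*0 + 1 = 1.
  i=1: a_1=1, p_1 = 1*6 + 1 = 7, q_1 = 1*1 + 0 = 1.
  i=2: a_2=1, p_2 = 1*7 + 6 = 13, q_2 = 1*1 + 1 = 2.
  i=3: a_3=1, p_3 = 1*13 + 7 = 20, q_3 = 1*2 + 1 = 3.
  i=4: a_4=2, p_4 = 2*20 + 13 = 53, q_4 = 2*3 + 2 = 8.
  i=5: a_5=1, p_5 = 1*53 + 20 = 73, q_5 = 1*8 + 3 = 11.
  i=6: a_6=1, p_6 = 1*73 + 53 = 126, q_6 = 1*11 + 8 = 19.
  i=7: a_7=1, p_7 = 1*126 + 73 = 199, q_7 = 1*19 + 11 = 30.
Check: 199^2 - 44*30^2 = 39601 - 39600 = 1, so (x, y) = (199, 30) solves the equation, and by the theorem it is the least positive solution.

(x, y) = (199, 30)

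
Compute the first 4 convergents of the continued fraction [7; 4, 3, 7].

7/1, 29/4, 94/13, 687/95

Using the convergent recurrence p_i = a_i*p_{i-1} + p_{i-2}, q_i = a_i*q_{i-1} + q_{i-2} with p_{-2}=0, p_{-1}=1, q_{-2}=1, q_{-1}=0:
  i=0: a_0=7, p_0 = 7*1 + 0 = 7, q_0 = 7*0 + 1 = 1.
  i=1: a_1=4, p_1 = 4*7 + 1 = 29, q_1 = 4*1 + 0 = 4.
  i=2: a_2=3, p_2 = 3*29 + 7 = 94, q_2 = 3*4 + 1 = 13.
  i=3: a_3=7, p_3 = 7*94 + 29 = 687, q_3 = 7*13 + 4 = 95.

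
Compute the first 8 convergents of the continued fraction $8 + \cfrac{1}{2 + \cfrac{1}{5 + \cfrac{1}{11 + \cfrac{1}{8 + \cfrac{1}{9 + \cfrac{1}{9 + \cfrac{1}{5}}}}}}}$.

8/1, 17/2, 93/11, 1040/123, 8413/995, 76757/9078, 699226/82697, 3572887/422563

Using the convergent recurrence p_i = a_i*p_{i-1} + p_{i-2}, q_i = a_i*q_{i-1} + q_{i-2} with p_{-2}=0, p_{-1}=1, q_{-2}=1, q_{-1}=0:
  i=0: a_0=8, p_0 = 8*1 + 0 = 8, q_0 = 8*0 + 1 = 1.
  i=1: a_1=2, p_1 = 2*8 + 1 = 17, q_1 = 2*1 + 0 = 2.
  i=2: a_2=5, p_2 = 5*17 + 8 = 93, q_2 = 5*2 + 1 = 11.
  i=3: a_3=11, p_3 = 11*93 + 17 = 1040, q_3 = 11*11 + 2 = 123.
  i=4: a_4=8, p_4 = 8*1040 + 93 = 8413, q_4 = 8*123 + 11 = 995.
  i=5: a_5=9, p_5 = 9*8413 + 1040 = 76757, q_5 = 9*995 + 123 = 9078.
  i=6: a_6=9, p_6 = 9*76757 + 8413 = 699226, q_6 = 9*9078 + 995 = 82697.
  i=7: a_7=5, p_7 = 5*699226 + 76757 = 3572887, q_7 = 5*82697 + 9078 = 422563.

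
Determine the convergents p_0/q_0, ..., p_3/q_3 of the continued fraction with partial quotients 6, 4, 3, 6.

Using the convergent recurrence p_i = a_i*p_{i-1} + p_{i-2}, q_i = a_i*q_{i-1} + q_{i-2} with p_{-2}=0, p_{-1}=1, q_{-2}=1, q_{-1}=0:
  i=0: a_0=6, p_0 = 6*1 + 0 = 6, q_0 = 6*0 + 1 = 1.
  i=1: a_1=4, p_1 = 4*6 + 1 = 25, q_1 = 4*1 + 0 = 4.
  i=2: a_2=3, p_2 = 3*25 + 6 = 81, q_2 = 3*4 + 1 = 13.
  i=3: a_3=6, p_3 = 6*81 + 25 = 511, q_3 = 6*13 + 4 = 82.

6/1, 25/4, 81/13, 511/82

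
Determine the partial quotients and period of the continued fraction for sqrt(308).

[17; (1, 1, 4, 1, 1, 34)]

Write x_i = (sqrt(308) + m_i)/d_i with (m_0, d_0) = (0, 1). a_0 = floor(sqrt(308)) = 17, since 17^2 = 289 <= 308 < 324 = 18^2.
Iterate m_{i+1} = d_i*a_i - m_i, d_{i+1} = (308 - m_{i+1}^2)/d_i, a_{i+1} = floor((a_0 + m_{i+1})/d_{i+1}):
  m_1 = 1*17 - 0 = 17, d_1 = (308 - 17^2)/1 = 19/1 = 19, a_1 = floor((17 + 17)/19) = 1.
  m_2 = 19*1 - 17 = 2, d_2 = (308 - 2^2)/19 = 304/19 = 16, a_2 = floor((17 + 2)/16) = 1.
  m_3 = 16*1 - 2 = 14, d_3 = (308 - 14^2)/16 = 112/16 = 7, a_3 = floor((17 + 14)/7) = 4.
  m_4 = 7*4 - 14 = 14, d_4 = (308 - 14^2)/7 = 112/7 = 16, a_4 = floor((17 + 14)/16) = 1.
  m_5 = 16*1 - 14 = 2, d_5 = (308 - 2^2)/16 = 304/16 = 19, a_5 = floor((17 + 2)/19) = 1.
  m_6 = 19*1 - 2 = 17, d_6 = (308 - 17^2)/19 = 19/19 = 1, a_6 = floor((17 + 17)/1) = 34.
  m_7 = 1*34 - 17 = 17, d_7 = (308 - 17^2)/1 = 19/1 = 19: (m_7, d_7) = (m_1, d_1) = (17, 19), so from here the quotients repeat a_1, ..., a_6; the period length is 6.
Hence the expansion of sqrt(308) is a_0 = 17 followed by the repeating block 1, 1, 4, 1, 1, 34 (period 6).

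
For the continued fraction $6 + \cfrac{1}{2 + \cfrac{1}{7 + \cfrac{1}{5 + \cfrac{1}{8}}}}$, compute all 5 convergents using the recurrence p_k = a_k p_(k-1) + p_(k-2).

6/1, 13/2, 97/15, 498/77, 4081/631

Using the convergent recurrence p_i = a_i*p_{i-1} + p_{i-2}, q_i = a_i*q_{i-1} + q_{i-2} with p_{-2}=0, p_{-1}=1, q_{-2}=1, q_{-1}=0:
  i=0: a_0=6, p_0 = 6*1 + 0 = 6, q_0 = 6*0 + 1 = 1.
  i=1: a_1=2, p_1 = 2*6 + 1 = 13, q_1 = 2*1 + 0 = 2.
  i=2: a_2=7, p_2 = 7*13 + 6 = 97, q_2 = 7*2 + 1 = 15.
  i=3: a_3=5, p_3 = 5*97 + 13 = 498, q_3 = 5*15 + 2 = 77.
  i=4: a_4=8, p_4 = 8*498 + 97 = 4081, q_4 = 8*77 + 15 = 631.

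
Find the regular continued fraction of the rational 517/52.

Run the Euclidean algorithm on 517 and 52; the successive quotients are the partial quotients a_0, a_1, ... (each step inverts the fractional part left over by the previous one):
  517 = 9*52 + 49, so a_0 = 9.
  52 = 1*49 + 3, so a_1 = 1.
  49 = 16*3 + 1, so a_2 = 16.
  3 = 3*1 + 0, so a_3 = 3.
The remainder reaches 0 after 4 divisions, so the expansion has 4 partial quotients, read off in order.

[9; 1, 16, 3]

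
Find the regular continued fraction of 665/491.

[1; 2, 1, 4, 1, 1, 1, 1, 2, 2]

Run the Euclidean algorithm on 665 and 491; the successive quotients are the partial quotients a_0, a_1, ... (each step inverts the fractional part left over by the previous one):
  665 = 1*491 + 174, so a_0 = 1.
  491 = 2*174 + 143, so a_1 = 2.
  174 = 1*143 + 31, so a_2 = 1.
  143 = 4*31 + 19, so a_3 = 4.
  31 = 1*19 + 12, so a_4 = 1.
  19 = 1*12 + 7, so a_5 = 1.
  12 = 1*7 + 5, so a_6 = 1.
  7 = 1*5 + 2, so a_7 = 1.
  5 = 2*2 + 1, so a_8 = 2.
  2 = 2*1 + 0, so a_9 = 2.
The remainder reaches 0 after 10 divisions, so the expansion has 10 partial quotients, read off in order.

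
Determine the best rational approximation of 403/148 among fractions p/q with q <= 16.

Expand x = 403/148 as a continued fraction with the Euclidean algorithm:
  403 = 2*148 + 107, so a_0 = 2.
  148 = 1*107 + 41, so a_1 = 1.
  107 = 2*41 + 25, so a_2 = 2.
  41 = 1*25 + 16, so a_3 = 1.
  25 = 1*16 + 9, so a_4 = 1.
  16 = 1*9 + 7, so a_5 = 1.
  9 = 1*7 + 2, so a_6 = 1.
  7 = 3*2 + 1, so a_7 = 3.
  2 = 2*1 + 0, so a_8 = 2.
so x = [2; 1, 2, 1, 1, 1, 1, 3, 2].
Convergents (p_i = a_i*p_{i-1} + p_{i-2}, q_i = a_i*q_{i-1} + q_{i-2} with p_{-2}=0, p_{-1}=1, q_{-2}=1, q_{-1}=0), until the denominator exceeds 16:
  i=0: a_0=2, p_0 = 2*1 + 0 = 2, q_0 = 2*0 + 1 = 1.
  i=1: a_1=1, p_1 = 1*2 + 1 = 3, q_1 = 1*1 + 0 = 1.
  i=2: a_2=2, p_2 = 2*3 + 2 = 8, q_2 = 2*1 + 1 = 3.
  i=3: a_3=1, p_3 = 1*8 + 3 = 11, q_3 = 1*3 + 1 = 4.
  i=4: a_4=1, p_4 = 1*11 + 8 = 19, q_4 = 1*4 + 3 = 7.
  i=5: a_5=1, p_5 = 1*19 + 11 = 30, q_5 = 1*7 + 4 = 11.
  i=6: a_6=1, p_6 = 1*30 + 19 = 49, q_6 = 1*11 + 7 = 18.
q_6 = 18 > 16, so the last convergent with denominator <= 16 is p_5/q_5 = 30/11.
The closest fraction with denominator <= 16 is either p_5/q_5 or the intermediate fraction (k*p_5 + p_4)/(k*q_5 + q_4) with the largest k >= 1 whose denominator stays <= 16; these approach x as k grows, and every other convergent or intermediate fraction in range is farther away.
Largest k: floor((16 - q_4)/q_5) = floor((16 - 7)/11) = 0.
Since k = 0, no intermediate fraction beyond p_5/q_5 has denominator <= 16, so the convergent 30/11 is the closest (its error is |403*11 - 30*148|/(148*11) = 7/1628).

30/11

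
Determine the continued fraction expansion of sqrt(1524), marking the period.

Write x_i = (sqrt(1524) + m_i)/d_i with (m_0, d_0) = (0, 1). a_0 = floor(sqrt(1524)) = 39, since 39^2 = 1521 <= 1524 < 1600 = 40^2.
Iterate m_{i+1} = d_i*a_i - m_i, d_{i+1} = (1524 - m_{i+1}^2)/d_i, a_{i+1} = floor((a_0 + m_{i+1})/d_{i+1}):
  m_1 = 1*39 - 0 = 39, d_1 = (1524 - 39^2)/1 = 3/1 = 3, a_1 = floor((39 + 39)/3) = 26.
  m_2 = 3*26 - 39 = 39, d_2 = (1524 - 39^2)/3 = 3/3 = 1, a_2 = floor((39 + 39)/1) = 78.
  m_3 = 1*78 - 39 = 39, d_3 = (1524 - 39^2)/1 = 3/1 = 3: (m_3, d_3) = (m_1, d_1) = (39, 3), so from here the quotients repeat a_1, a_2; the period length is 2.
Hence the expansion of sqrt(1524) is a_0 = 39 followed by the repeating block 26, 78 (period 2).

[39; (26, 78)]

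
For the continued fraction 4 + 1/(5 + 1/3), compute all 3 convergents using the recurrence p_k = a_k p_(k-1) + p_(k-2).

Using the convergent recurrence p_i = a_i*p_{i-1} + p_{i-2}, q_i = a_i*q_{i-1} + q_{i-2} with p_{-2}=0, p_{-1}=1, q_{-2}=1, q_{-1}=0:
  i=0: a_0=4, p_0 = 4*1 + 0 = 4, q_0 = 4*0 + 1 = 1.
  i=1: a_1=5, p_1 = 5*4 + 1 = 21, q_1 = 5*1 + 0 = 5.
  i=2: a_2=3, p_2 = 3*21 + 4 = 67, q_2 = 3*5 + 1 = 16.

4/1, 21/5, 67/16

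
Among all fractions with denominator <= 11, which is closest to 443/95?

14/3

Expand x = 443/95 as a continued fraction with the Euclidean algorithm:
  443 = 4*95 + 63, so a_0 = 4.
  95 = 1*63 + 32, so a_1 = 1.
  63 = 1*32 + 31, so a_2 = 1.
  32 = 1*31 + 1, so a_3 = 1.
  31 = 31*1 + 0, so a_4 = 31.
so x = [4; 1, 1, 1, 31].
Convergents (p_i = a_i*p_{i-1} + p_{i-2}, q_i = a_i*q_{i-1} + q_{i-2} with p_{-2}=0, p_{-1}=1, q_{-2}=1, q_{-1}=0), until the denominator exceeds 11:
  i=0: a_0=4, p_0 = 4*1 + 0 = 4, q_0 = 4*0 + 1 = 1.
  i=1: a_1=1, p_1 = 1*4 + 1 = 5, q_1 = 1*1 + 0 = 1.
  i=2: a_2=1, p_2 = 1*5 + 4 = 9, q_2 = 1*1 + 1 = 2.
  i=3: a_3=1, p_3 = 1*9 + 5 = 14, q_3 = 1*2 + 1 = 3.
  i=4: a_4=31, p_4 = 31*14 + 9 = 443, q_4 = 31*3 + 2 = 95.
q_4 = 95 > 11, so the last convergent with denominator <= 11 is p_3/q_3 = 14/3.
The closest fraction with denominator <= 11 is either p_3/q_3 or the intermediate fraction (k*p_3 + p_2)/(k*q_3 + q_2) with the largest k >= 1 whose denominator stays <= 11; these approach x as k grows, and every other convergent or intermediate fraction in range is farther away.
Largest k: floor((11 - q_2)/q_3) = floor((11 - 2)/3) = 3.
That gives (3*14 + 9)/(3*3 + 2) = 51/11.
Compare the errors: |x - 14/3| = |443*3 - 14*95|/(95*3) = 1/285, and |x - 51/11| = |443*11 - 51*95|/(95*11) = 28/1045.
Cross-multiplying, 1*1045 = 1045 < 7980 = 28*285, so 1/285 is smaller: the convergent 14/3 is closer to x than 51/11.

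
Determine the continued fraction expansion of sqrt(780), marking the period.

Write x_i = (sqrt(780) + m_i)/d_i with (m_0, d_0) = (0, 1). a_0 = floor(sqrt(780)) = 27, since 27^2 = 729 <= 780 < 784 = 28^2.
Iterate m_{i+1} = d_i*a_i - m_i, d_{i+1} = (780 - m_{i+1}^2)/d_i, a_{i+1} = floor((a_0 + m_{i+1})/d_{i+1}):
  m_1 = 1*27 - 0 = 27, d_1 = (780 - 27^2)/1 = 51/1 = 51, a_1 = floor((27 + 27)/51) = 1.
  m_2 = 51*1 - 27 = 24, d_2 = (780 - 24^2)/51 = 204/51 = 4, a_2 = floor((27 + 24)/4) = 12.
  m_3 = 4*12 - 24 = 24, d_3 = (780 - 24^2)/4 = 204/4 = 51, a_3 = floor((27 + 24)/51) = 1.
  m_4 = 51*1 - 24 = 27, d_4 = (780 - 27^2)/51 = 51/51 = 1, a_4 = floor((27 + 27)/1) = 54.
  m_5 = 1*54 - 27 = 27, d_5 = (780 - 27^2)/1 = 51/1 = 51: (m_5, d_5) = (m_1, d_1) = (27, 51), so from here the quotients repeat a_1, ..., a_4; the period length is 4.
Hence the expansion of sqrt(780) is a_0 = 27 followed by the repeating block 1, 12, 1, 54 (period 4).

[27; (1, 12, 1, 54)]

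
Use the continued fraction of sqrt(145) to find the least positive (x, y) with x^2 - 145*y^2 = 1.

First expand sqrt(145) as a continued fraction. With x_i = (sqrt(145) + m_i)/d_i and (m_0, d_0) = (0, 1): a_0 = floor(sqrt(145)) = 12, since 12^2 = 144 <= 145 < 169 = 13^2.
Iterate m_{i+1} = d_i*a_i - m_i, d_{i+1} = (145 - m_{i+1}^2)/d_i, a_{i+1} = floor((a_0 + m_{i+1})/d_{i+1}):
  m_1 = 1*12 - 0 = 12, d_1 = (145 - 12^2)/1 = 1/1 = 1, a_1 = floor((12 + 12)/1) = 24.
  m_2 = 1*24 - 12 = 12, d_2 = (145 - 12^2)/1 = 1/1 = 1: (m_2, d_2) = (m_1, d_1) = (12, 1), so from here the quotient a_1 repeats; the period length is 1.
So sqrt(145) = [12; (24)] with period length k = 1.
k is odd, so (p_{k-1}, q_{k-1}) only solves x^2 - 145y^2 = -1 and the fundamental solution of x^2 - 145y^2 = 1 is (p_{2k-1}, q_{2k-1}) = (p_1, q_1); compute convergents through index 1, running through the period twice.
Convergents (p_i = a_i*p_{i-1} + p_{i-2}, q_i = a_i*q_{i-1} + q_{i-2} with p_{-2}=0, p_{-1}=1, q_{-2}=1, q_{-1}=0):
  i=0: a_0=12, p_0 = 12*1 + 0 = 12, q_0 = 12*0 + 1 = 1.
  i=1: a_1=24, p_1 = 24*12 + 1 = 289, q_1 = 24*1 + 0 = 24.
Indeed p_0^2 - 145*q_0^2 = 144 - 145 = -1, not +1.
Check: 289^2 - 145*24^2 = 83521 - 83520 = 1, so (x, y) = (289, 24) solves the equation, and by the theorem it is the least positive solution.

(x, y) = (289, 24)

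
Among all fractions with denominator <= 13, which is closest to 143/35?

49/12

Expand x = 143/35 as a continued fraction with the Euclidean algorithm:
  143 = 4*35 + 3, so a_0 = 4.
  35 = 11*3 + 2, so a_1 = 11.
  3 = 1*2 + 1, so a_2 = 1.
  2 = 2*1 + 0, so a_3 = 2.
so x = [4; 11, 1, 2].
Convergents (p_i = a_i*p_{i-1} + p_{i-2}, q_i = a_i*q_{i-1} + q_{i-2} with p_{-2}=0, p_{-1}=1, q_{-2}=1, q_{-1}=0), until the denominator exceeds 13:
  i=0: a_0=4, p_0 = 4*1 + 0 = 4, q_0 = 4*0 + 1 = 1.
  i=1: a_1=11, p_1 = 11*4 + 1 = 45, q_1 = 11*1 + 0 = 11.
  i=2: a_2=1, p_2 = 1*45 + 4 = 49, q_2 = 1*11 + 1 = 12.
  i=3: a_3=2, p_3 = 2*49 + 45 = 143, q_3 = 2*12 + 11 = 35.
q_3 = 35 > 13, so the last convergent with denominator <= 13 is p_2/q_2 = 49/12.
The closest fraction with denominator <= 13 is either p_2/q_2 or the intermediate fraction (k*p_2 + p_1)/(k*q_2 + q_1) with the largest k >= 1 whose denominator stays <= 13; these approach x as k grows, and every other convergent or intermediate fraction in range is farther away.
Largest k: floor((13 - q_1)/q_2) = floor((13 - 11)/12) = 0.
Since k = 0, no intermediate fraction beyond p_2/q_2 has denominator <= 13, so the convergent 49/12 is the closest (its error is |143*12 - 49*35|/(35*12) = 1/420).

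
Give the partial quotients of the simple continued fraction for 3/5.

Run the Euclidean algorithm on 3 and 5; the successive quotients are the partial quotients a_0, a_1, ... (each step inverts the fractional part left over by the previous one):
  3 = 0*5 + 3, so a_0 = 0.
  5 = 1*3 + 2, so a_1 = 1.
  3 = 1*2 + 1, so a_2 = 1.
  2 = 2*1 + 0, so a_3 = 2.
The remainder reaches 0 after 4 divisions, so the expansion has 4 partial quotients, read off in order.

[0; 1, 1, 2]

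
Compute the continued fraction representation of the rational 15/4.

[3; 1, 3]

Run the Euclidean algorithm on 15 and 4; the successive quotients are the partial quotients a_0, a_1, ... (each step inverts the fractional part left over by the previous one):
  15 = 3*4 + 3, so a_0 = 3.
  4 = 1*3 + 1, so a_1 = 1.
  3 = 3*1 + 0, so a_2 = 3.
The remainder reaches 0 after 3 divisions, so the expansion has 3 partial quotients, read off in order.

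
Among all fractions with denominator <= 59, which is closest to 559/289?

Expand x = 559/289 as a continued fraction with the Euclidean algorithm:
  559 = 1*289 + 270, so a_0 = 1.
  289 = 1*270 + 19, so a_1 = 1.
  270 = 14*19 + 4, so a_2 = 14.
  19 = 4*4 + 3, so a_3 = 4.
  4 = 1*3 + 1, so a_4 = 1.
  3 = 3*1 + 0, so a_5 = 3.
so x = [1; 1, 14, 4, 1, 3].
Convergents (p_i = a_i*p_{i-1} + p_{i-2}, q_i = a_i*q_{i-1} + q_{i-2} with p_{-2}=0, p_{-1}=1, q_{-2}=1, q_{-1}=0), until the denominator exceeds 59:
  i=0: a_0=1, p_0 = 1*1 + 0 = 1, q_0 = 1*0 + 1 = 1.
  i=1: a_1=1, p_1 = 1*1 + 1 = 2, q_1 = 1*1 + 0 = 1.
  i=2: a_2=14, p_2 = 14*2 + 1 = 29, q_2 = 14*1 + 1 = 15.
  i=3: a_3=4, p_3 = 4*29 + 2 = 118, q_3 = 4*15 + 1 = 61.
q_3 = 61 > 59, so the last convergent with denominator <= 59 is p_2/q_2 = 29/15.
The closest fraction with denominator <= 59 is either p_2/q_2 or the intermediate fraction (k*p_2 + p_1)/(k*q_2 + q_1) with the largest k >= 1 whose denominator stays <= 59; these approach x as k grows, and every other convergent or intermediate fraction in range is farther away.
Largest k: floor((59 - q_1)/q_2) = floor((59 - 1)/15) = 3.
That gives (3*29 + 2)/(3*15 + 1) = 89/46.
Compare the errors: |x - 29/15| = |559*15 - 29*289|/(289*15) = 4/4335, and |x - 89/46| = |559*46 - 89*289|/(289*46) = 7/13294.
Cross-multiplying, 7*4335 = 30345 < 53176 = 4*13294, so 7/13294 is smaller: the intermediate fraction 89/46 is closer to x than 29/15.

89/46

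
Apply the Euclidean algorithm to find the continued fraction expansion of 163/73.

Run the Euclidean algorithm on 163 and 73; the successive quotients are the partial quotients a_0, a_1, ... (each step inverts the fractional part left over by the previous one):
  163 = 2*73 + 17, so a_0 = 2.
  73 = 4*17 + 5, so a_1 = 4.
  17 = 3*5 + 2, so a_2 = 3.
  5 = 2*2 + 1, so a_3 = 2.
  2 = 2*1 + 0, so a_4 = 2.
The remainder reaches 0 after 5 divisions, so the expansion has 5 partial quotients, read off in order.

[2; 4, 3, 2, 2]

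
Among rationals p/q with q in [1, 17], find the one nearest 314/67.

75/16

Expand x = 314/67 as a continued fraction with the Euclidean algorithm:
  314 = 4*67 + 46, so a_0 = 4.
  67 = 1*46 + 21, so a_1 = 1.
  46 = 2*21 + 4, so a_2 = 2.
  21 = 5*4 + 1, so a_3 = 5.
  4 = 4*1 + 0, so a_4 = 4.
so x = [4; 1, 2, 5, 4].
Convergents (p_i = a_i*p_{i-1} + p_{i-2}, q_i = a_i*q_{i-1} + q_{i-2} with p_{-2}=0, p_{-1}=1, q_{-2}=1, q_{-1}=0), until the denominator exceeds 17:
  i=0: a_0=4, p_0 = 4*1 + 0 = 4, q_0 = 4*0 + 1 = 1.
  i=1: a_1=1, p_1 = 1*4 + 1 = 5, q_1 = 1*1 + 0 = 1.
  i=2: a_2=2, p_2 = 2*5 + 4 = 14, q_2 = 2*1 + 1 = 3.
  i=3: a_3=5, p_3 = 5*14 + 5 = 75, q_3 = 5*3 + 1 = 16.
  i=4: a_4=4, p_4 = 4*75 + 14 = 314, q_4 = 4*16 + 3 = 67.
q_4 = 67 > 17, so the last convergent with denominator <= 17 is p_3/q_3 = 75/16.
The closest fraction with denominator <= 17 is either p_3/q_3 or the intermediate fraction (k*p_3 + p_2)/(k*q_3 + q_2) with the largest k >= 1 whose denominator stays <= 17; these approach x as k grows, and every other convergent or intermediate fraction in range is farther away.
Largest k: floor((17 - q_2)/q_3) = floor((17 - 3)/16) = 0.
Since k = 0, no intermediate fraction beyond p_3/q_3 has denominator <= 17, so the convergent 75/16 is the closest (its error is |314*16 - 75*67|/(67*16) = 1/1072).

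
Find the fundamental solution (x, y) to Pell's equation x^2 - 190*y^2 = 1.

(x, y) = (52021, 3774)

First expand sqrt(190) as a continued fraction. With x_i = (sqrt(190) + m_i)/d_i and (m_0, d_0) = (0, 1): a_0 = floor(sqrt(190)) = 13, since 13^2 = 169 <= 190 < 196 = 14^2.
Iterate m_{i+1} = d_i*a_i - m_i, d_{i+1} = (190 - m_{i+1}^2)/d_i, a_{i+1} = floor((a_0 + m_{i+1})/d_{i+1}):
  m_1 = 1*13 - 0 = 13, d_1 = (190 - 13^2)/1 = 21/1 = 21, a_1 = floor((13 + 13)/21) = 1.
  m_2 = 21*1 - 13 = 8, d_2 = (190 - 8^2)/21 = 126/21 = 6, a_2 = floor((13 + 8)/6) = 3.
  m_3 = 6*3 - 8 = 10, d_3 = (190 - 10^2)/6 = 90/6 = 15, a_3 = floor((13 + 10)/15) = 1.
  m_4 = 15*1 - 10 = 5, d_4 = (190 - 5^2)/15 = 165/15 = 11, a_4 = floor((13 + 5)/11) = 1.
  m_5 = 11*1 - 5 = 6, d_5 = (190 - 6^2)/11 = 154/11 = 14, a_5 = floor((13 + 6)/14) = 1.
  m_6 = 14*1 - 6 = 8, d_6 = (190 - 8^2)/14 = 126/14 = 9, a_6 = floor((13 + 8)/9) = 2.
  m_7 = 9*2 - 8 = 10, d_7 = (190 - 10^2)/9 = 90/9 = 10, a_7 = floor((13 + 10)/10) = 2.
  m_8 = 10*2 - 10 = 10, d_8 = (190 - 10^2)/10 = 90/10 = 9, a_8 = floor((13 + 10)/9) = 2.
  m_9 = 9*2 - 10 = 8, d_9 = (190 - 8^2)/9 = 126/9 = 14, a_9 = floor((13 + 8)/14) = 1.
  m_10 = 14*1 - 8 = 6, d_10 = (190 - 6^2)/14 = 154/14 = 11, a_10 = floor((13 + 6)/11) = 1.
  m_11 = 11*1 - 6 = 5, d_11 = (190 - 5^2)/11 = 165/11 = 15, a_11 = floor((13 + 5)/15) = 1.
  m_12 = 15*1 - 5 = 10, d_12 = (190 - 10^2)/15 = 90/15 = 6, a_12 = floor((13 + 10)/6) = 3.
  m_13 = 6*3 - 10 = 8, d_13 = (190 - 8^2)/6 = 126/6 = 21, a_13 = floor((13 + 8)/21) = 1.
  m_14 = 21*1 - 8 = 13, d_14 = (190 - 13^2)/21 = 21/21 = 1, a_14 = floor((13 + 13)/1) = 26.
  m_15 = 1*26 - 13 = 13, d_15 = (190 - 13^2)/1 = 21/1 = 21: (m_15, d_15) = (m_1, d_1) = (13, 21), so from here the quotients repeat a_1, ..., a_14; the period length is 14.
So sqrt(190) = [13; (1, 3, 1, 1, 1, 2, 2, 2, 1, 1, 1, 3, 1, 26)] with period length k = 14.
k is even, so the fundamental solution of x^2 - 190y^2 = 1 is (p_{k-1}, q_{k-1}) = (p_13, q_13); compute convergents through index 13.
Convergents (p_i = a_i*p_{i-1} + p_{i-2}, q_i = a_i*q_{i-1} + q_{i-2} with p_{-2}=0, p_{-1}=1, q_{-2}=1, q_{-1}=0):
  i=0: a_0=13, p_0 = 13*1 + 0 = 13, q_0 = 13*0 + 1 = 1.
  i=1: a_1=1, p_1 = 1*13 + 1 = 14, q_1 = 1*1 + 0 = 1.
  i=2: a_2=3, p_2 = 3*14 + 13 = 55, q_2 = 3*1 + 1 = 4.
  i=3: a_3=1, p_3 = 1*55 + 14 = 69, q_3 = 1*4 + 1 = 5.
  i=4: a_4=1, p_4 = 1*69 + 55 = 124, q_4 = 1*5 + 4 = 9.
  i=5: a_5=1, p_5 = 1*124 + 69 = 193, q_5 = 1*9 + 5 = 14.
  i=6: a_6=2, p_6 = 2*193 + 124 = 510, q_6 = 2*14 + 9 = 37.
  i=7: a_7=2, p_7 = 2*510 + 193 = 1213, q_7 = 2*37 + 14 = 88.
  i=8: a_8=2, p_8 = 2*1213 + 510 = 2936, q_8 = 2*88 + 37 = 213.
  i=9: a_9=1, p_9 = 1*2936 + 1213 = 4149, q_9 = 1*213 + 88 = 301.
  i=10: a_10=1, p_10 = 1*4149 + 2936 = 7085, q_10 = 1*301 + 213 = 514.
  i=11: a_11=1, p_11 = 1*7085 + 4149 = 11234, q_11 = 1*514 + 301 = 815.
  i=12: a_12=3, p_12 = 3*11234 + 7085 = 40787, q_12 = 3*815 + 514 = 2959.
  i=13: a_13=1, p_13 = 1*40787 + 11234 = 52021, q_13 = 1*2959 + 815 = 3774.
Check: 52021^2 - 190*3774^2 = 2706184441 - 2706184440 = 1, so (x, y) = (52021, 3774) solves the equation, and by the theorem it is the least positive solution.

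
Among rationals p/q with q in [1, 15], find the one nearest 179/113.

Expand x = 179/113 as a continued fraction with the Euclidean algorithm:
  179 = 1*113 + 66, so a_0 = 1.
  113 = 1*66 + 47, so a_1 = 1.
  66 = 1*47 + 19, so a_2 = 1.
  47 = 2*19 + 9, so a_3 = 2.
  19 = 2*9 + 1, so a_4 = 2.
  9 = 9*1 + 0, so a_5 = 9.
so x = [1; 1, 1, 2, 2, 9].
Convergents (p_i = a_i*p_{i-1} + p_{i-2}, q_i = a_i*q_{i-1} + q_{i-2} with p_{-2}=0, p_{-1}=1, q_{-2}=1, q_{-1}=0), until the denominator exceeds 15:
  i=0: a_0=1, p_0 = 1*1 + 0 = 1, q_0 = 1*0 + 1 = 1.
  i=1: a_1=1, p_1 = 1*1 + 1 = 2, q_1 = 1*1 + 0 = 1.
  i=2: a_2=1, p_2 = 1*2 + 1 = 3, q_2 = 1*1 + 1 = 2.
  i=3: a_3=2, p_3 = 2*3 + 2 = 8, q_3 = 2*2 + 1 = 5.
  i=4: a_4=2, p_4 = 2*8 + 3 = 19, q_4 = 2*5 + 2 = 12.
  i=5: a_5=9, p_5 = 9*19 + 8 = 179, q_5 = 9*12 + 5 = 113.
q_5 = 113 > 15, so the last convergent with denominator <= 15 is p_4/q_4 = 19/12.
The closest fraction with denominator <= 15 is either p_4/q_4 or the intermediate fraction (k*p_4 + p_3)/(k*q_4 + q_3) with the largest k >= 1 whose denominator stays <= 15; these approach x as k grows, and every other convergent or intermediate fraction in range is farther away.
Largest k: floor((15 - q_3)/q_4) = floor((15 - 5)/12) = 0.
Since k = 0, no intermediate fraction beyond p_4/q_4 has denominator <= 15, so the convergent 19/12 is the closest (its error is |179*12 - 19*113|/(113*12) = 1/1356).

19/12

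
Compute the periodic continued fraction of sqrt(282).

Write x_i = (sqrt(282) + m_i)/d_i with (m_0, d_0) = (0, 1). a_0 = floor(sqrt(282)) = 16, since 16^2 = 256 <= 282 < 289 = 17^2.
Iterate m_{i+1} = d_i*a_i - m_i, d_{i+1} = (282 - m_{i+1}^2)/d_i, a_{i+1} = floor((a_0 + m_{i+1})/d_{i+1}):
  m_1 = 1*16 - 0 = 16, d_1 = (282 - 16^2)/1 = 26/1 = 26, a_1 = floor((16 + 16)/26) = 1.
  m_2 = 26*1 - 16 = 10, d_2 = (282 - 10^2)/26 = 182/26 = 7, a_2 = floor((16 + 10)/7) = 3.
  m_3 = 7*3 - 10 = 11, d_3 = (282 - 11^2)/7 = 161/7 = 23, a_3 = floor((16 + 11)/23) = 1.
  m_4 = 23*1 - 11 = 12, d_4 = (282 - 12^2)/23 = 138/23 = 6, a_4 = floor((16 + 12)/6) = 4.
  m_5 = 6*4 - 12 = 12, d_5 = (282 - 12^2)/6 = 138/6 = 23, a_5 = floor((16 + 12)/23) = 1.
  m_6 = 23*1 - 12 = 11, d_6 = (282 - 11^2)/23 = 161/23 = 7, a_6 = floor((16 + 11)/7) = 3.
  m_7 = 7*3 - 11 = 10, d_7 = (282 - 10^2)/7 = 182/7 = 26, a_7 = floor((16 + 10)/26) = 1.
  m_8 = 26*1 - 10 = 16, d_8 = (282 - 16^2)/26 = 26/26 = 1, a_8 = floor((16 + 16)/1) = 32.
  m_9 = 1*32 - 16 = 16, d_9 = (282 - 16^2)/1 = 26/1 = 26: (m_9, d_9) = (m_1, d_1) = (16, 26), so from here the quotients repeat a_1, ..., a_8; the period length is 8.
Hence the expansion of sqrt(282) is a_0 = 16 followed by the repeating block 1, 3, 1, 4, 1, 3, 1, 32 (period 8).

[16; (1, 3, 1, 4, 1, 3, 1, 32)]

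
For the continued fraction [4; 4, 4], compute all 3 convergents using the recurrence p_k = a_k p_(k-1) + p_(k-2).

Using the convergent recurrence p_i = a_i*p_{i-1} + p_{i-2}, q_i = a_i*q_{i-1} + q_{i-2} with p_{-2}=0, p_{-1}=1, q_{-2}=1, q_{-1}=0:
  i=0: a_0=4, p_0 = 4*1 + 0 = 4, q_0 = 4*0 + 1 = 1.
  i=1: a_1=4, p_1 = 4*4 + 1 = 17, q_1 = 4*1 + 0 = 4.
  i=2: a_2=4, p_2 = 4*17 + 4 = 72, q_2 = 4*4 + 1 = 17.

4/1, 17/4, 72/17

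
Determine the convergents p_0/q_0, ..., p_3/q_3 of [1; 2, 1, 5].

1/1, 3/2, 4/3, 23/17

Using the convergent recurrence p_i = a_i*p_{i-1} + p_{i-2}, q_i = a_i*q_{i-1} + q_{i-2} with p_{-2}=0, p_{-1}=1, q_{-2}=1, q_{-1}=0:
  i=0: a_0=1, p_0 = 1*1 + 0 = 1, q_0 = 1*0 + 1 = 1.
  i=1: a_1=2, p_1 = 2*1 + 1 = 3, q_1 = 2*1 + 0 = 2.
  i=2: a_2=1, p_2 = 1*3 + 1 = 4, q_2 = 1*2 + 1 = 3.
  i=3: a_3=5, p_3 = 5*4 + 3 = 23, q_3 = 5*3 + 2 = 17.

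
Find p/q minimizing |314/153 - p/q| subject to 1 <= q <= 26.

39/19

Expand x = 314/153 as a continued fraction with the Euclidean algorithm:
  314 = 2*153 + 8, so a_0 = 2.
  153 = 19*8 + 1, so a_1 = 19.
  8 = 8*1 + 0, so a_2 = 8.
so x = [2; 19, 8].
Convergents (p_i = a_i*p_{i-1} + p_{i-2}, q_i = a_i*q_{i-1} + q_{i-2} with p_{-2}=0, p_{-1}=1, q_{-2}=1, q_{-1}=0), until the denominator exceeds 26:
  i=0: a_0=2, p_0 = 2*1 + 0 = 2, q_0 = 2*0 + 1 = 1.
  i=1: a_1=19, p_1 = 19*2 + 1 = 39, q_1 = 19*1 + 0 = 19.
  i=2: a_2=8, p_2 = 8*39 + 2 = 314, q_2 = 8*19 + 1 = 153.
q_2 = 153 > 26, so the last convergent with denominator <= 26 is p_1/q_1 = 39/19.
The closest fraction with denominator <= 26 is either p_1/q_1 or the intermediate fraction (k*p_1 + p_0)/(k*q_1 + q_0) with the largest k >= 1 whose denominator stays <= 26; these approach x as k grows, and every other convergent or intermediate fraction in range is farther away.
Largest k: floor((26 - q_0)/q_1) = floor((26 - 1)/19) = 1.
That gives (1*39 + 2)/(1*19 + 1) = 41/20.
Compare the errors: |x - 39/19| = |314*19 - 39*153|/(153*19) = 1/2907, and |x - 41/20| = |314*20 - 41*153|/(153*20) = 7/3060.
Cross-multiplying, 1*3060 = 3060 < 20349 = 7*2907, so 1/2907 is smaller: the convergent 39/19 is closer to x than 41/20.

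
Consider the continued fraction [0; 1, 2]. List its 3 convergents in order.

Using the convergent recurrence p_i = a_i*p_{i-1} + p_{i-2}, q_i = a_i*q_{i-1} + q_{i-2} with p_{-2}=0, p_{-1}=1, q_{-2}=1, q_{-1}=0:
  i=0: a_0=0, p_0 = 0*1 + 0 = 0, q_0 = 0*0 + 1 = 1.
  i=1: a_1=1, p_1 = 1*0 + 1 = 1, q_1 = 1*1 + 0 = 1.
  i=2: a_2=2, p_2 = 2*1 + 0 = 2, q_2 = 2*1 + 1 = 3.

0/1, 1/1, 2/3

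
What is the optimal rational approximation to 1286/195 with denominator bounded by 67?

Expand x = 1286/195 as a continued fraction with the Euclidean algorithm:
  1286 = 6*195 + 116, so a_0 = 6.
  195 = 1*116 + 79, so a_1 = 1.
  116 = 1*79 + 37, so a_2 = 1.
  79 = 2*37 + 5, so a_3 = 2.
  37 = 7*5 + 2, so a_4 = 7.
  5 = 2*2 + 1, so a_5 = 2.
  2 = 2*1 + 0, so a_6 = 2.
so x = [6; 1, 1, 2, 7, 2, 2].
Convergents (p_i = a_i*p_{i-1} + p_{i-2}, q_i = a_i*q_{i-1} + q_{i-2} with p_{-2}=0, p_{-1}=1, q_{-2}=1, q_{-1}=0), until the denominator exceeds 67:
  i=0: a_0=6, p_0 = 6*1 + 0 = 6, q_0 = 6*0 + 1 = 1.
  i=1: a_1=1, p_1 = 1*6 + 1 = 7, q_1 = 1*1 + 0 = 1.
  i=2: a_2=1, p_2 = 1*7 + 6 = 13, q_2 = 1*1 + 1 = 2.
  i=3: a_3=2, p_3 = 2*13 + 7 = 33, q_3 = 2*2 + 1 = 5.
  i=4: a_4=7, p_4 = 7*33 + 13 = 244, q_4 = 7*5 + 2 = 37.
  i=5: a_5=2, p_5 = 2*244 + 33 = 521, q_5 = 2*37 + 5 = 79.
q_5 = 79 > 67, so the last convergent with denominator <= 67 is p_4/q_4 = 244/37.
The closest fraction with denominator <= 67 is either p_4/q_4 or the intermediate fraction (k*p_4 + p_3)/(k*q_4 + q_3) with the largest k >= 1 whose denominator stays <= 67; these approach x as k grows, and every other convergent or intermediate fraction in range is farther away.
Largest k: floor((67 - q_3)/q_4) = floor((67 - 5)/37) = 1.
That gives (1*244 + 33)/(1*37 + 5) = 277/42.
Compare the errors: |x - 244/37| = |1286*37 - 244*195|/(195*37) = 2/7215, and |x - 277/42| = |1286*42 - 277*195|/(195*42) = 3/8190.
Cross-multiplying, 2*8190 = 16380 < 21645 = 3*7215, so 2/7215 is smaller: the convergent 244/37 is closer to x than 277/42.

244/37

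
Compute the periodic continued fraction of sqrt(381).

[19; (1, 1, 12, 1, 1, 38)]

Write x_i = (sqrt(381) + m_i)/d_i with (m_0, d_0) = (0, 1). a_0 = floor(sqrt(381)) = 19, since 19^2 = 361 <= 381 < 400 = 20^2.
Iterate m_{i+1} = d_i*a_i - m_i, d_{i+1} = (381 - m_{i+1}^2)/d_i, a_{i+1} = floor((a_0 + m_{i+1})/d_{i+1}):
  m_1 = 1*19 - 0 = 19, d_1 = (381 - 19^2)/1 = 20/1 = 20, a_1 = floor((19 + 19)/20) = 1.
  m_2 = 20*1 - 19 = 1, d_2 = (381 - 1^2)/20 = 380/20 = 19, a_2 = floor((19 + 1)/19) = 1.
  m_3 = 19*1 - 1 = 18, d_3 = (381 - 18^2)/19 = 57/19 = 3, a_3 = floor((19 + 18)/3) = 12.
  m_4 = 3*12 - 18 = 18, d_4 = (381 - 18^2)/3 = 57/3 = 19, a_4 = floor((19 + 18)/19) = 1.
  m_5 = 19*1 - 18 = 1, d_5 = (381 - 1^2)/19 = 380/19 = 20, a_5 = floor((19 + 1)/20) = 1.
  m_6 = 20*1 - 1 = 19, d_6 = (381 - 19^2)/20 = 20/20 = 1, a_6 = floor((19 + 19)/1) = 38.
  m_7 = 1*38 - 19 = 19, d_7 = (381 - 19^2)/1 = 20/1 = 20: (m_7, d_7) = (m_1, d_1) = (19, 20), so from here the quotients repeat a_1, ..., a_6; the period length is 6.
Hence the expansion of sqrt(381) is a_0 = 19 followed by the repeating block 1, 1, 12, 1, 1, 38 (period 6).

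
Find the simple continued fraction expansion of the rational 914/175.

Run the Euclidean algorithm on 914 and 175; the successive quotients are the partial quotients a_0, a_1, ... (each step inverts the fractional part left over by the previous one):
  914 = 5*175 + 39, so a_0 = 5.
  175 = 4*39 + 19, so a_1 = 4.
  39 = 2*19 + 1, so a_2 = 2.
  19 = 19*1 + 0, so a_3 = 19.
The remainder reaches 0 after 4 divisions, so the expansion has 4 partial quotients, read off in order.

[5; 4, 2, 19]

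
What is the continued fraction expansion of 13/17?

[0; 1, 3, 4]

Run the Euclidean algorithm on 13 and 17; the successive quotients are the partial quotients a_0, a_1, ... (each step inverts the fractional part left over by the previous one):
  13 = 0*17 + 13, so a_0 = 0.
  17 = 1*13 + 4, so a_1 = 1.
  13 = 3*4 + 1, so a_2 = 3.
  4 = 4*1 + 0, so a_3 = 4.
The remainder reaches 0 after 4 divisions, so the expansion has 4 partial quotients, read off in order.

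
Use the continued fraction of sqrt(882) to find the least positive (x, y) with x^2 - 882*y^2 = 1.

First expand sqrt(882) as a continued fraction. With x_i = (sqrt(882) + m_i)/d_i and (m_0, d_0) = (0, 1): a_0 = floor(sqrt(882)) = 29, since 29^2 = 841 <= 882 < 900 = 30^2.
Iterate m_{i+1} = d_i*a_i - m_i, d_{i+1} = (882 - m_{i+1}^2)/d_i, a_{i+1} = floor((a_0 + m_{i+1})/d_{i+1}):
  m_1 = 1*29 - 0 = 29, d_1 = (882 - 29^2)/1 = 41/1 = 41, a_1 = floor((29 + 29)/41) = 1.
  m_2 = 41*1 - 29 = 12, d_2 = (882 - 12^2)/41 = 738/41 = 18, a_2 = floor((29 + 12)/18) = 2.
  m_3 = 18*2 - 12 = 24, d_3 = (882 - 24^2)/18 = 306/18 = 17, a_3 = floor((29 + 24)/17) = 3.
  m_4 = 17*3 - 24 = 27, d_4 = (882 - 27^2)/17 = 153/17 = 9, a_4 = floor((29 + 27)/9) = 6.
  m_5 = 9*6 - 27 = 27, d_5 = (882 - 27^2)/9 = 153/9 = 17, a_5 = floor((29 + 27)/17) = 3.
  m_6 = 17*3 - 27 = 24, d_6 = (882 - 24^2)/17 = 306/17 = 18, a_6 = floor((29 + 24)/18) = 2.
  m_7 = 18*2 - 24 = 12, d_7 = (882 - 12^2)/18 = 738/18 = 41, a_7 = floor((29 + 12)/41) = 1.
  m_8 = 41*1 - 12 = 29, d_8 = (882 - 29^2)/41 = 41/41 = 1, a_8 = floor((29 + 29)/1) = 58.
  m_9 = 1*58 - 29 = 29, d_9 = (882 - 29^2)/1 = 41/1 = 41: (m_9, d_9) = (m_1, d_1) = (29, 41), so from here the quotients repeat a_1, ..., a_8; the period length is 8.
So sqrt(882) = [29; (1, 2, 3, 6, 3, 2, 1, 58)] with period length k = 8.
k is even, so the fundamental solution of x^2 - 882y^2 = 1 is (p_{k-1}, q_{k-1}) = (p_7, q_7); compute convergents through index 7.
Convergents (p_i = a_i*p_{i-1} + p_{i-2}, q_i = a_i*q_{i-1} + q_{i-2} with p_{-2}=0, p_{-1}=1, q_{-2}=1, q_{-1}=0):
  i=0: a_0=29, p_0 = 29*1 + 0 = 29, q_0 = 29*0 + 1 = 1.
  i=1: a_1=1, p_1 = 1*29 + 1 = 30, q_1 = 1*1 + 0 = 1.
  i=2: a_2=2, p_2 = 2*30 + 29 = 89, q_2 = 2*1 + 1 = 3.
  i=3: a_3=3, p_3 = 3*89 + 30 = 297, q_3 = 3*3 + 1 = 10.
  i=4: a_4=6, p_4 = 6*297 + 89 = 1871, q_4 = 6*10 + 3 = 63.
  i=5: a_5=3, p_5 = 3*1871 + 297 = 5910, q_5 = 3*63 + 10 = 199.
  i=6: a_6=2, p_6 = 2*5910 + 1871 = 13691, q_6 = 2*199 + 63 = 461.
  i=7: a_7=1, p_7 = 1*13691 + 5910 = 19601, q_7 = 1*461 + 199 = 660.
Check: 19601^2 - 882*660^2 = 384199201 - 384199200 = 1, so (x, y) = (19601, 660) solves the equation, and by the theorem it is the least positive solution.

(x, y) = (19601, 660)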